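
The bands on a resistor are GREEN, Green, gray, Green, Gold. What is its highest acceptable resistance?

58590000 Ω

Green → 5 (first significant figure)
Green → 5 (second significant figure)
Grey → 8 (third significant figure)
Green → ×10^5 multiplier
Gold → ±5% tolerance
558 × 100000 = 55800000 Ω
Highest = 55800000 × (1 + 5/100) = 58590000 Ω.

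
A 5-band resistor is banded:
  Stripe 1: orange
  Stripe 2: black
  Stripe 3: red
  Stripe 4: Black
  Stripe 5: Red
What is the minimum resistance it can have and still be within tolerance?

295.96 Ω

Orange → 3 (first significant figure)
Black → 0 (second significant figure)
Red → 2 (third significant figure)
Black → ×1 multiplier
Red → ±2% tolerance
302 × 1 = 302 Ω
Minimum = 302 × (1 − 2/100) = 295.96 Ω.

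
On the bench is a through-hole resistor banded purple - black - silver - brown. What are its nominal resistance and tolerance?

Violet → 7 (first significant figure)
Black → 0 (second significant figure)
Silver → ×0.01 multiplier
Brown → ±1% tolerance
70 × 0.01 = 0.7 Ω

0.7 Ω ±1%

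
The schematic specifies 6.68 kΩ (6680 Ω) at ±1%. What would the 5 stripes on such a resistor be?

6680 Ω = 668 × 10^1.
6 → blue
6 → blue
8 → grey
Multiplier 10^1 → brown.
±1% tolerance → brown.

blue, blue, grey, brown, brown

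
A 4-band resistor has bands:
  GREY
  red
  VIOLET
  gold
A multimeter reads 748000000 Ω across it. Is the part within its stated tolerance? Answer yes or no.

Grey → 8 (first significant figure)
Red → 2 (second significant figure)
Violet → ×10^7 multiplier
Gold → ±5% tolerance
82 × 10000000 = 820000000 Ω
Allowed range: 779000000 Ω to 861000000 Ω.
748000000 Ω lies outside that range.

no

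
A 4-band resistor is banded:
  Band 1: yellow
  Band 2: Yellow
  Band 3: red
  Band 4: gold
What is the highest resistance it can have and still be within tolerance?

4620 Ω

Yellow → 4 (first significant figure)
Yellow → 4 (second significant figure)
Red → ×10^2 multiplier
Gold → ±5% tolerance
44 × 100 = 4400 Ω
Highest = 4400 × (1 + 5/100) = 4620 Ω.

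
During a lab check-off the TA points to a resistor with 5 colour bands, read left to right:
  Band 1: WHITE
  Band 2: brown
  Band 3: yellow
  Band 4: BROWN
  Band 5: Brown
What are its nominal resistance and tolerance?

9140 Ω ±1%

White → 9 (first significant figure)
Brown → 1 (second significant figure)
Yellow → 4 (third significant figure)
Brown → ×10 multiplier
Brown → ±1% tolerance
914 × 10 = 9140 Ω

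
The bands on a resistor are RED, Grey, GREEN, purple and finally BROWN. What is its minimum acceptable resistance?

2821500000 Ω

Red → 2 (first significant figure)
Grey → 8 (second significant figure)
Green → 5 (third significant figure)
Violet → ×10^7 multiplier
Brown → ±1% tolerance
285 × 10000000 = 2850000000 Ω
Minimum = 2850000000 × (1 − 1/100) = 2821500000 Ω.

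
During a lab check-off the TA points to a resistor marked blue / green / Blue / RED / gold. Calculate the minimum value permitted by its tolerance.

62320 Ω

Blue → 6 (first significant figure)
Green → 5 (second significant figure)
Blue → 6 (third significant figure)
Red → ×10^2 multiplier
Gold → ±5% tolerance
656 × 100 = 65600 Ω
Minimum = 65600 × (1 − 5/100) = 62320 Ω.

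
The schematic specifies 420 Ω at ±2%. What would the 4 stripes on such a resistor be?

yellow, red, brown, red

420 Ω = 42 × 10^1.
4 → yellow
2 → red
Multiplier 10^1 → brown.
±2% tolerance → red.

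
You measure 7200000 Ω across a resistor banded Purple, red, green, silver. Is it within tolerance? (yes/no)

yes

Violet → 7 (first significant figure)
Red → 2 (second significant figure)
Green → ×10^5 multiplier
Silver → ±10% tolerance
72 × 100000 = 7200000 Ω
Allowed range: 6480000 Ω to 7920000 Ω.
7200000 Ω lies inside that range.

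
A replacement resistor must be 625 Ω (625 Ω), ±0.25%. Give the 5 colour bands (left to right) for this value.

625 Ω = 625 × 10^0.
6 → blue
2 → red
5 → green
Multiplier 10^0 → black.
±0.25% tolerance → blue.

blue, red, green, black, blue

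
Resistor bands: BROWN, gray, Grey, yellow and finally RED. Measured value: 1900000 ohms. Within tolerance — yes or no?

yes

Brown → 1 (first significant figure)
Grey → 8 (second significant figure)
Grey → 8 (third significant figure)
Yellow → ×10^4 multiplier
Red → ±2% tolerance
188 × 10000 = 1880000 Ω
Allowed range: 1842400 Ω to 1917600 Ω.
1900000 ohms lies inside that range.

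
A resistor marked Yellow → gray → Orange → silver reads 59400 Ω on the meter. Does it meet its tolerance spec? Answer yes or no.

no

Yellow → 4 (first significant figure)
Grey → 8 (second significant figure)
Orange → ×10^3 multiplier
Silver → ±10% tolerance
48 × 1000 = 48000 Ω
Allowed range: 43200 Ω to 52800 Ω.
59400 Ω lies outside that range.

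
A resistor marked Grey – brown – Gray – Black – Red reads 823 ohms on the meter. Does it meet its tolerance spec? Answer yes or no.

yes

Grey → 8 (first significant figure)
Brown → 1 (second significant figure)
Grey → 8 (third significant figure)
Black → ×1 multiplier
Red → ±2% tolerance
818 × 1 = 818 Ω
Allowed range: 801.64 Ω to 834.36 Ω.
823 ohms lies inside that range.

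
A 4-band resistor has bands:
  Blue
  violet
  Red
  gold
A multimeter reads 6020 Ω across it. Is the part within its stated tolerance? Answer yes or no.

Blue → 6 (first significant figure)
Violet → 7 (second significant figure)
Red → ×10^2 multiplier
Gold → ±5% tolerance
67 × 100 = 6700 Ω
Allowed range: 6365 Ω to 7035 Ω.
6020 Ω lies outside that range.

no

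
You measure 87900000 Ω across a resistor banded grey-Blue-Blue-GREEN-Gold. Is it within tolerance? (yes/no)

yes

Grey → 8 (first significant figure)
Blue → 6 (second significant figure)
Blue → 6 (third significant figure)
Green → ×10^5 multiplier
Gold → ±5% tolerance
866 × 100000 = 86600000 Ω
Allowed range: 82270000 Ω to 90930000 Ω.
87900000 Ω lies inside that range.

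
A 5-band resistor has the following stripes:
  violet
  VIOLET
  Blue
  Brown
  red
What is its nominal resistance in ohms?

7760 Ω

Violet → 7 (first significant figure)
Violet → 7 (second significant figure)
Blue → 6 (third significant figure)
Brown → ×10 multiplier
776 × 10 = 7760 Ω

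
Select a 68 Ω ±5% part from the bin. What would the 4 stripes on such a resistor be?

blue, grey, black, gold

68 Ω = 68 × 10^0.
6 → blue
8 → grey
Multiplier 10^0 → black.
±5% tolerance → gold.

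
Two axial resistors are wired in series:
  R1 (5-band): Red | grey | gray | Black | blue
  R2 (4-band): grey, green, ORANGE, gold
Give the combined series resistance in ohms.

85288 Ω

R1: red, grey, grey → 288; black ×1 → 288 Ω.
R2: grey, green → 85; orange ×10^3 → 85000 Ω.
Series: 288 + 85000 = 85288 Ω.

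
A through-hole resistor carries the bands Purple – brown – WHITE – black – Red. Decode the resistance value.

719 Ω

Violet → 7 (first significant figure)
Brown → 1 (second significant figure)
White → 9 (third significant figure)
Black → ×1 multiplier
719 × 1 = 719 Ω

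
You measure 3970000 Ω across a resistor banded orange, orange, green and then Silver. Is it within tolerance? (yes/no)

no

Orange → 3 (first significant figure)
Orange → 3 (second significant figure)
Green → ×10^5 multiplier
Silver → ±10% tolerance
33 × 100000 = 3300000 Ω
Allowed range: 2970000 Ω to 3630000 Ω.
3970000 Ω lies outside that range.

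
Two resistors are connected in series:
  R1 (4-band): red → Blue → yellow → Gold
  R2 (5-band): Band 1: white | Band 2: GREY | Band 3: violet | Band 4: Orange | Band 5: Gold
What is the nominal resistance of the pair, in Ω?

R1: red, blue → 26; yellow ×10^4 → 260000 Ω.
R2: white, grey, violet → 987; orange ×10^3 → 987000 Ω.
Series: 260000 + 987000 = 1247000 Ω.

1247000 Ω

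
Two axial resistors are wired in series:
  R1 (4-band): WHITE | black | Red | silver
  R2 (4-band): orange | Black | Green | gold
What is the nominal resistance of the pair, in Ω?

R1: white, black → 90; red ×10^2 → 9000 Ω.
R2: orange, black → 30; green ×10^5 → 3000000 Ω.
Series: 9000 + 3000000 = 3009000 Ω.

3009000 Ω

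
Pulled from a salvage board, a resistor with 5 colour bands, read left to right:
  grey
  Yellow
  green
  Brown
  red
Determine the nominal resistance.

Grey → 8 (first significant figure)
Yellow → 4 (second significant figure)
Green → 5 (third significant figure)
Brown → ×10 multiplier
845 × 10 = 8450 Ω

8450 Ω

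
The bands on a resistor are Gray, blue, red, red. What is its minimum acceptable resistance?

Grey → 8 (first significant figure)
Blue → 6 (second significant figure)
Red → ×10^2 multiplier
Red → ±2% tolerance
86 × 100 = 8600 Ω
Minimum = 8600 × (1 − 2/100) = 8428 Ω.

8428 Ω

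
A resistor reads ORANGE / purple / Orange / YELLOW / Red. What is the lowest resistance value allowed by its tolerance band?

Orange → 3 (first significant figure)
Violet → 7 (second significant figure)
Orange → 3 (third significant figure)
Yellow → ×10^4 multiplier
Red → ±2% tolerance
373 × 10000 = 3730000 Ω
Lowest = 3730000 × (1 − 2/100) = 3655400 Ω.

3655400 Ω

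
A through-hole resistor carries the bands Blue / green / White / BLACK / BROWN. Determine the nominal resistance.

659 Ω

Blue → 6 (first significant figure)
Green → 5 (second significant figure)
White → 9 (third significant figure)
Black → ×1 multiplier
659 × 1 = 659 Ω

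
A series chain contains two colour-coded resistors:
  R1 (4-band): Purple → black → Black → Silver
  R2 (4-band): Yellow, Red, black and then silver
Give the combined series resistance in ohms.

R1: violet, black → 70; black ×1 → 70 Ω.
R2: yellow, red → 42; black ×1 → 42 Ω.
Series: 70 + 42 = 112 Ω.

112 Ω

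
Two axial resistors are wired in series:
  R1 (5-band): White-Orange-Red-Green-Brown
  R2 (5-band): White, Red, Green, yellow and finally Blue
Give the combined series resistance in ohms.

102450000 Ω

R1: white, orange, red → 932; green ×10^5 → 93200000 Ω.
R2: white, red, green → 925; yellow ×10^4 → 9250000 Ω.
Series: 93200000 + 9250000 = 102450000 Ω.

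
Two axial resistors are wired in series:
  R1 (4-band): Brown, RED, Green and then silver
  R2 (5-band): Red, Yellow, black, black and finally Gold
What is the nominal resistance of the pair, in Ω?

1200240 Ω

R1: brown, red → 12; green ×10^5 → 1200000 Ω.
R2: red, yellow, black → 240; black ×1 → 240 Ω.
Series: 1200000 + 240 = 1200240 Ω.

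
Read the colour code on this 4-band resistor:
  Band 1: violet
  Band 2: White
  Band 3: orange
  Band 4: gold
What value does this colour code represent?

Violet → 7 (first significant figure)
White → 9 (second significant figure)
Orange → ×10^3 multiplier
79 × 1000 = 79000 Ω

79000 Ω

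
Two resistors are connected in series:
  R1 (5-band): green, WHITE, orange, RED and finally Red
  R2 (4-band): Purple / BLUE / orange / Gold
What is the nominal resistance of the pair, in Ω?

135300 Ω

R1: green, white, orange → 593; red ×10^2 → 59300 Ω.
R2: violet, blue → 76; orange ×10^3 → 76000 Ω.
Series: 59300 + 76000 = 135300 Ω.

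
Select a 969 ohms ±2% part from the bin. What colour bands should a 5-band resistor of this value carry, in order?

969 Ω = 969 × 10^0.
9 → white
6 → blue
9 → white
Multiplier 10^0 → black.
±2% tolerance → red.

white, blue, white, black, red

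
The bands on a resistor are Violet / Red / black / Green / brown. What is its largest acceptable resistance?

Violet → 7 (first significant figure)
Red → 2 (second significant figure)
Black → 0 (third significant figure)
Green → ×10^5 multiplier
Brown → ±1% tolerance
720 × 100000 = 72000000 Ω
Largest = 72000000 × (1 + 1/100) = 72720000 Ω.

72720000 Ω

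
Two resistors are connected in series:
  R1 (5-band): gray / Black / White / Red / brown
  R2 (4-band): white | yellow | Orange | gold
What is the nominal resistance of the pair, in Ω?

R1: grey, black, white → 809; red ×10^2 → 80900 Ω.
R2: white, yellow → 94; orange ×10^3 → 94000 Ω.
Series: 80900 + 94000 = 174900 Ω.

174900 Ω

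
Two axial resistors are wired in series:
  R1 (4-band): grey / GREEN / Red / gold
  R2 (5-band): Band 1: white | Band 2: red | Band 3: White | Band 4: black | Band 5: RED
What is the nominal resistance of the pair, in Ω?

R1: grey, green → 85; red ×10^2 → 8500 Ω.
R2: white, red, white → 929; black ×1 → 929 Ω.
Series: 8500 + 929 = 9429 Ω.

9429 Ω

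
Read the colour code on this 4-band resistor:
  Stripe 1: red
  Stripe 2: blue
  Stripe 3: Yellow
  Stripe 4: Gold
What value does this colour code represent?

Red → 2 (first significant figure)
Blue → 6 (second significant figure)
Yellow → ×10^4 multiplier
26 × 10000 = 260000 Ω

260000 Ω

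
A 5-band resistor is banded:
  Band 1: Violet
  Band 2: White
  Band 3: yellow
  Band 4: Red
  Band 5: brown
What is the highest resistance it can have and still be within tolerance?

80194 Ω

Violet → 7 (first significant figure)
White → 9 (second significant figure)
Yellow → 4 (third significant figure)
Red → ×10^2 multiplier
Brown → ±1% tolerance
794 × 100 = 79400 Ω
Highest = 79400 × (1 + 1/100) = 80194 Ω.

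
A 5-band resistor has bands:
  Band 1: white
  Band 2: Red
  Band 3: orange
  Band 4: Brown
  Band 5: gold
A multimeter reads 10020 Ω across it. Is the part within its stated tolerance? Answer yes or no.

no

White → 9 (first significant figure)
Red → 2 (second significant figure)
Orange → 3 (third significant figure)
Brown → ×10 multiplier
Gold → ±5% tolerance
923 × 10 = 9230 Ω
Allowed range: 8768.5 Ω to 9691.5 Ω.
10020 Ω lies outside that range.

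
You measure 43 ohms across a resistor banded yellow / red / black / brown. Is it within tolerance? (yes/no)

no

Yellow → 4 (first significant figure)
Red → 2 (second significant figure)
Black → ×1 multiplier
Brown → ±1% tolerance
42 × 1 = 42 Ω
Allowed range: 41.58 Ω to 42.42 Ω.
43 ohms lies outside that range.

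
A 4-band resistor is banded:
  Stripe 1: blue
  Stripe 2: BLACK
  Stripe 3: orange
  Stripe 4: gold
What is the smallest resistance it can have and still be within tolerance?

57000 Ω

Blue → 6 (first significant figure)
Black → 0 (second significant figure)
Orange → ×10^3 multiplier
Gold → ±5% tolerance
60 × 1000 = 60000 Ω
Smallest = 60000 × (1 − 5/100) = 57000 Ω.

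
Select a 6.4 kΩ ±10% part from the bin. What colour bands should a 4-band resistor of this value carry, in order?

blue, yellow, red, silver

6400 Ω = 64 × 10^2.
6 → blue
4 → yellow
Multiplier 10^2 → red.
±10% tolerance → silver.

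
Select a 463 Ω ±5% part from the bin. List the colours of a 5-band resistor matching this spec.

yellow, blue, orange, black, gold

463 Ω = 463 × 10^0.
4 → yellow
6 → blue
3 → orange
Multiplier 10^0 → black.
±5% tolerance → gold.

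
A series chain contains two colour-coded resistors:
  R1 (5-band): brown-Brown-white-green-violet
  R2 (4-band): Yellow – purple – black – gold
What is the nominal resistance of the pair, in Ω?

R1: brown, brown, white → 119; green ×10^5 → 11900000 Ω.
R2: yellow, violet → 47; black ×1 → 47 Ω.
Series: 11900000 + 47 = 11900047 Ω.

11900047 Ω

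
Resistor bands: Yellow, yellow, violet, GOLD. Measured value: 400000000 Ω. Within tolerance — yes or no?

Yellow → 4 (first significant figure)
Yellow → 4 (second significant figure)
Violet → ×10^7 multiplier
Gold → ±5% tolerance
44 × 10000000 = 440000000 Ω
Allowed range: 418000000 Ω to 462000000 Ω.
400000000 Ω lies outside that range.

no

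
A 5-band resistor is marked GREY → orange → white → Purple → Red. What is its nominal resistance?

Grey → 8 (first significant figure)
Orange → 3 (second significant figure)
White → 9 (third significant figure)
Violet → ×10^7 multiplier
839 × 10000000 = 8390000000 Ω

8390000000 Ω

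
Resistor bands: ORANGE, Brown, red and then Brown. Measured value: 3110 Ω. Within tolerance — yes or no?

yes

Orange → 3 (first significant figure)
Brown → 1 (second significant figure)
Red → ×10^2 multiplier
Brown → ±1% tolerance
31 × 100 = 3100 Ω
Allowed range: 3069 Ω to 3131 Ω.
3110 Ω lies inside that range.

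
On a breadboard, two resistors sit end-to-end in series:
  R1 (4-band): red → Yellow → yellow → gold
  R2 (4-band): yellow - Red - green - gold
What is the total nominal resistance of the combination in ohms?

4440000 Ω

R1: red, yellow → 24; yellow ×10^4 → 240000 Ω.
R2: yellow, red → 42; green ×10^5 → 4200000 Ω.
Series: 240000 + 4200000 = 4440000 Ω.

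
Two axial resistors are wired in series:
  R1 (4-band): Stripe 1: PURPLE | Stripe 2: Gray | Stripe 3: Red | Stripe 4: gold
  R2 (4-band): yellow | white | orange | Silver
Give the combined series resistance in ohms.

56800 Ω

R1: violet, grey → 78; red ×10^2 → 7800 Ω.
R2: yellow, white → 49; orange ×10^3 → 49000 Ω.
Series: 7800 + 49000 = 56800 Ω.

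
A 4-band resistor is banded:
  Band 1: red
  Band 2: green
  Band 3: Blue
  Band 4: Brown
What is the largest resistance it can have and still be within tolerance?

25250000 Ω

Red → 2 (first significant figure)
Green → 5 (second significant figure)
Blue → ×10^6 multiplier
Brown → ±1% tolerance
25 × 1000000 = 25000000 Ω
Largest = 25000000 × (1 + 1/100) = 25250000 Ω.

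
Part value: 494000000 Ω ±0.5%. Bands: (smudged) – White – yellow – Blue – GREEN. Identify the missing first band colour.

494000000 Ω = 494 × 10^6.
The first band gives digit 4 of the significand, and 4 is yellow.

yellow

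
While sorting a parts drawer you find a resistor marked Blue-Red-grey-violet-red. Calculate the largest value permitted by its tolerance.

Blue → 6 (first significant figure)
Red → 2 (second significant figure)
Grey → 8 (third significant figure)
Violet → ×10^7 multiplier
Red → ±2% tolerance
628 × 10000000 = 6280000000 Ω
Largest = 6280000000 × (1 + 2/100) = 6405600000 Ω.

6405600000 Ω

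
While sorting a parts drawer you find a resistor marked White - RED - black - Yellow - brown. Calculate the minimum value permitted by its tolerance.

White → 9 (first significant figure)
Red → 2 (second significant figure)
Black → 0 (third significant figure)
Yellow → ×10^4 multiplier
Brown → ±1% tolerance
920 × 10000 = 9200000 Ω
Minimum = 9200000 × (1 − 1/100) = 9108000 Ω.

9108000 Ω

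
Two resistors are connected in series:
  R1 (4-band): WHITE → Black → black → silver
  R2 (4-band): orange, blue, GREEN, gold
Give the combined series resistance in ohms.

3600090 Ω

R1: white, black → 90; black ×1 → 90 Ω.
R2: orange, blue → 36; green ×10^5 → 3600000 Ω.
Series: 90 + 3600000 = 3600090 Ω.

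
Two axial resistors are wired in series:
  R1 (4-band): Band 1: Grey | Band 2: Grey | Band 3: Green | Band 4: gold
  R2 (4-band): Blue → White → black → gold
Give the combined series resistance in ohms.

R1: grey, grey → 88; green ×10^5 → 8800000 Ω.
R2: blue, white → 69; black ×1 → 69 Ω.
Series: 8800000 + 69 = 8800069 Ω.

8800069 Ω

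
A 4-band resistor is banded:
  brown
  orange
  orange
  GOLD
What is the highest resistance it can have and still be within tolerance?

13650 Ω

Brown → 1 (first significant figure)
Orange → 3 (second significant figure)
Orange → ×10^3 multiplier
Gold → ±5% tolerance
13 × 1000 = 13000 Ω
Highest = 13000 × (1 + 5/100) = 13650 Ω.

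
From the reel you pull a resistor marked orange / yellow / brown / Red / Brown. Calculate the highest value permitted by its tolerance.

Orange → 3 (first significant figure)
Yellow → 4 (second significant figure)
Brown → 1 (third significant figure)
Red → ×10^2 multiplier
Brown → ±1% tolerance
341 × 100 = 34100 Ω
Highest = 34100 × (1 + 1/100) = 34441 Ω.

34441 Ω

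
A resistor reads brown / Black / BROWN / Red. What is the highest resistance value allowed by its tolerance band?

Brown → 1 (first significant figure)
Black → 0 (second significant figure)
Brown → ×10 multiplier
Red → ±2% tolerance
10 × 10 = 100 Ω
Highest = 100 × (1 + 2/100) = 102 Ω.

102 Ω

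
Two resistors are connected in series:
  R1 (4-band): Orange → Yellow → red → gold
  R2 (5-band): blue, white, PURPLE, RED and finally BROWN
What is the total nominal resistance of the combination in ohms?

R1: orange, yellow → 34; red ×10^2 → 3400 Ω.
R2: blue, white, violet → 697; red ×10^2 → 69700 Ω.
Series: 3400 + 69700 = 73100 Ω.

73100 Ω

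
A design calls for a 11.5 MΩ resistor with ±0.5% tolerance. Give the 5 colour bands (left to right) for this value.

11500000 Ω = 115 × 10^5.
1 → brown
1 → brown
5 → green
Multiplier 10^5 → green.
±0.5% tolerance → green.

brown, brown, green, green, green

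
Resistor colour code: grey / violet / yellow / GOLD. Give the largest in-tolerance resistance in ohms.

913500 Ω

Grey → 8 (first significant figure)
Violet → 7 (second significant figure)
Yellow → ×10^4 multiplier
Gold → ±5% tolerance
87 × 10000 = 870000 Ω
Largest = 870000 × (1 + 5/100) = 913500 Ω.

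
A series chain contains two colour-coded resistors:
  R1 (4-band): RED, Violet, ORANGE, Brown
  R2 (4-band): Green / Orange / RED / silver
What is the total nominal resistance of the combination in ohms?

32300 Ω

R1: red, violet → 27; orange ×10^3 → 27000 Ω.
R2: green, orange → 53; red ×10^2 → 5300 Ω.
Series: 27000 + 5300 = 32300 Ω.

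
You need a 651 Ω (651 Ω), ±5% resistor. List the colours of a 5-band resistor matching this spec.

651 Ω = 651 × 10^0.
6 → blue
5 → green
1 → brown
Multiplier 10^0 → black.
±5% tolerance → gold.

blue, green, brown, black, gold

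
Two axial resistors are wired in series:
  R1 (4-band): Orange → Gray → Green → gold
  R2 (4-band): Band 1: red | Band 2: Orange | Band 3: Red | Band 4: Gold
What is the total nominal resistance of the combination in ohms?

R1: orange, grey → 38; green ×10^5 → 3800000 Ω.
R2: red, orange → 23; red ×10^2 → 2300 Ω.
Series: 3800000 + 2300 = 3802300 Ω.

3802300 Ω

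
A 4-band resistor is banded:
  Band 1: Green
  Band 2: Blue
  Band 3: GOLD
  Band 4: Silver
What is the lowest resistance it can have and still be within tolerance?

5.04 Ω

Green → 5 (first significant figure)
Blue → 6 (second significant figure)
Gold → ×0.1 multiplier
Silver → ±10% tolerance
56 × 0.1 = 5.6 Ω
Lowest = 5.6 × (1 − 10/100) = 5.04 Ω.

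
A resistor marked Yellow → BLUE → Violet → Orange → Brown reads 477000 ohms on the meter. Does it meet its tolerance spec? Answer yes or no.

no

Yellow → 4 (first significant figure)
Blue → 6 (second significant figure)
Violet → 7 (third significant figure)
Orange → ×10^3 multiplier
Brown → ±1% tolerance
467 × 1000 = 467000 Ω
Allowed range: 462330 Ω to 471670 Ω.
477000 ohms lies outside that range.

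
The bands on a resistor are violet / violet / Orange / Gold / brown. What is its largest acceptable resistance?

Violet → 7 (first significant figure)
Violet → 7 (second significant figure)
Orange → 3 (third significant figure)
Gold → ×0.1 multiplier
Brown → ±1% tolerance
773 × 0.1 = 77.3 Ω
Largest = 77.3 × (1 + 1/100) = 78.073 Ω.

78.073 Ω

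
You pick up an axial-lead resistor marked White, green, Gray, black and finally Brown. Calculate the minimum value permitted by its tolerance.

White → 9 (first significant figure)
Green → 5 (second significant figure)
Grey → 8 (third significant figure)
Black → ×1 multiplier
Brown → ±1% tolerance
958 × 1 = 958 Ω
Minimum = 958 × (1 − 1/100) = 948.42 Ω.

948.42 Ω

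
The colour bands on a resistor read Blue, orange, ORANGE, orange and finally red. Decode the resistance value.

633000 Ω

Blue → 6 (first significant figure)
Orange → 3 (second significant figure)
Orange → 3 (third significant figure)
Orange → ×10^3 multiplier
633 × 1000 = 633000 Ω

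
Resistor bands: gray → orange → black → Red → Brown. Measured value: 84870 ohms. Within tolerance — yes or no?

no

Grey → 8 (first significant figure)
Orange → 3 (second significant figure)
Black → 0 (third significant figure)
Red → ×10^2 multiplier
Brown → ±1% tolerance
830 × 100 = 83000 Ω
Allowed range: 82170 Ω to 83830 Ω.
84870 ohms lies outside that range.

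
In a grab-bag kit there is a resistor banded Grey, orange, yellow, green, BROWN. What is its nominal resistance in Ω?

Grey → 8 (first significant figure)
Orange → 3 (second significant figure)
Yellow → 4 (third significant figure)
Green → ×10^5 multiplier
834 × 100000 = 83400000 Ω

83400000 Ω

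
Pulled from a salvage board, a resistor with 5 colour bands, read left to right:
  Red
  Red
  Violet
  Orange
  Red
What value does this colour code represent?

227000 Ω

Red → 2 (first significant figure)
Red → 2 (second significant figure)
Violet → 7 (third significant figure)
Orange → ×10^3 multiplier
227 × 1000 = 227000 Ω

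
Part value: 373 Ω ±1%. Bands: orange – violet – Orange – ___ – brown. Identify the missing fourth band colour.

black

373 Ω = 373 × 10^0.
The fourth band is the multiplier, 10^0, which is black.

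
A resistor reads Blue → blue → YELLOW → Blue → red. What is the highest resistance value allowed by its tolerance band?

Blue → 6 (first significant figure)
Blue → 6 (second significant figure)
Yellow → 4 (third significant figure)
Blue → ×10^6 multiplier
Red → ±2% tolerance
664 × 1000000 = 664000000 Ω
Highest = 664000000 × (1 + 2/100) = 677280000 Ω.

677280000 Ω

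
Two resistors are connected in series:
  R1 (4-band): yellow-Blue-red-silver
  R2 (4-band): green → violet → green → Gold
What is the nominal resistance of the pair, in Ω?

5704600 Ω

R1: yellow, blue → 46; red ×10^2 → 4600 Ω.
R2: green, violet → 57; green ×10^5 → 5700000 Ω.
Series: 4600 + 5700000 = 5704600 Ω.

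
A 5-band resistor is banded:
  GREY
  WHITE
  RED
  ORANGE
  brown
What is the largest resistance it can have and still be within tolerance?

Grey → 8 (first significant figure)
White → 9 (second significant figure)
Red → 2 (third significant figure)
Orange → ×10^3 multiplier
Brown → ±1% tolerance
892 × 1000 = 892000 Ω
Largest = 892000 × (1 + 1/100) = 900920 Ω.

900920 Ω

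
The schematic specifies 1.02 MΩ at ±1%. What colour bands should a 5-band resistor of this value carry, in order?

1020000 Ω = 102 × 10^4.
1 → brown
0 → black
2 → red
Multiplier 10^4 → yellow.
±1% tolerance → brown.

brown, black, red, yellow, brown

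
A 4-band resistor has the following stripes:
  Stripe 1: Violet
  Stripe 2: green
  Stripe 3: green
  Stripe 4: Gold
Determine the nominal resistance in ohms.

Violet → 7 (first significant figure)
Green → 5 (second significant figure)
Green → ×10^5 multiplier
75 × 100000 = 7500000 Ω

7500000 Ω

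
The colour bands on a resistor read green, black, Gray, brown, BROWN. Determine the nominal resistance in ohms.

Green → 5 (first significant figure)
Black → 0 (second significant figure)
Grey → 8 (third significant figure)
Brown → ×10 multiplier
508 × 10 = 5080 Ω

5080 Ω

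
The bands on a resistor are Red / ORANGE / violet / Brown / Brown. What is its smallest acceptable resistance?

Red → 2 (first significant figure)
Orange → 3 (second significant figure)
Violet → 7 (third significant figure)
Brown → ×10 multiplier
Brown → ±1% tolerance
237 × 10 = 2370 Ω
Smallest = 2370 × (1 − 1/100) = 2346.3 Ω.

2346.3 Ω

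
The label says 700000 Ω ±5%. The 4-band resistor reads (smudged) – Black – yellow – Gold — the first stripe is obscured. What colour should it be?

700000 Ω = 70 × 10^4.
The first band gives digit 7 of the significand, and 7 is violet.

violet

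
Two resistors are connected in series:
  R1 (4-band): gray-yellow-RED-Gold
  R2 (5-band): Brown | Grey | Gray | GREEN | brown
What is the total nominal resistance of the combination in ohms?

18808400 Ω

R1: grey, yellow → 84; red ×10^2 → 8400 Ω.
R2: brown, grey, grey → 188; green ×10^5 → 18800000 Ω.
Series: 8400 + 18800000 = 18808400 Ω.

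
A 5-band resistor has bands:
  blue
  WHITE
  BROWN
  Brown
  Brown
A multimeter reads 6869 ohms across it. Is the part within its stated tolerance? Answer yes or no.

yes

Blue → 6 (first significant figure)
White → 9 (second significant figure)
Brown → 1 (third significant figure)
Brown → ×10 multiplier
Brown → ±1% tolerance
691 × 10 = 6910 Ω
Allowed range: 6840.9 Ω to 6979.1 Ω.
6869 ohms lies inside that range.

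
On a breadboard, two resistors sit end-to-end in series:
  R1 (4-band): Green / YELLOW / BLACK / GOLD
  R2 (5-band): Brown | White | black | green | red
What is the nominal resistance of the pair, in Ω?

19000054 Ω

R1: green, yellow → 54; black ×1 → 54 Ω.
R2: brown, white, black → 190; green ×10^5 → 19000000 Ω.
Series: 54 + 19000000 = 19000054 Ω.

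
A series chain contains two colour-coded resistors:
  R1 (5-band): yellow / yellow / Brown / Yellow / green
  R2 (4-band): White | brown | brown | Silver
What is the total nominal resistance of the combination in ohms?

R1: yellow, yellow, brown → 441; yellow ×10^4 → 4410000 Ω.
R2: white, brown → 91; brown ×10 → 910 Ω.
Series: 4410000 + 910 = 4410910 Ω.

4410910 Ω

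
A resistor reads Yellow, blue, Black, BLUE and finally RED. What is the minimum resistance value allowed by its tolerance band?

Yellow → 4 (first significant figure)
Blue → 6 (second significant figure)
Black → 0 (third significant figure)
Blue → ×10^6 multiplier
Red → ±2% tolerance
460 × 1000000 = 460000000 Ω
Minimum = 460000000 × (1 − 2/100) = 450800000 Ω.

450800000 Ω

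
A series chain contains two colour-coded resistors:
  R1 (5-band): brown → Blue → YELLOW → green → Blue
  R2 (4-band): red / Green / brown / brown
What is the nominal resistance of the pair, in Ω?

R1: brown, blue, yellow → 164; green ×10^5 → 16400000 Ω.
R2: red, green → 25; brown ×10 → 250 Ω.
Series: 16400000 + 250 = 16400250 Ω.

16400250 Ω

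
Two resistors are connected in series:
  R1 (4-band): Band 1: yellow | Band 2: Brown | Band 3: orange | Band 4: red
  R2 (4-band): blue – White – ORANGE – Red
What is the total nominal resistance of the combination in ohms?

110000 Ω

R1: yellow, brown → 41; orange ×10^3 → 41000 Ω.
R2: blue, white → 69; orange ×10^3 → 69000 Ω.
Series: 41000 + 69000 = 110000 Ω.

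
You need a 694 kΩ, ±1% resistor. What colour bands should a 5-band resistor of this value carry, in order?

blue, white, yellow, orange, brown

694000 Ω = 694 × 10^3.
6 → blue
9 → white
4 → yellow
Multiplier 10^3 → orange.
±1% tolerance → brown.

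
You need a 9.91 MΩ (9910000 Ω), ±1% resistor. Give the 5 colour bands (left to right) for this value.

white, white, brown, yellow, brown

9910000 Ω = 991 × 10^4.
9 → white
9 → white
1 → brown
Multiplier 10^4 → yellow.
±1% tolerance → brown.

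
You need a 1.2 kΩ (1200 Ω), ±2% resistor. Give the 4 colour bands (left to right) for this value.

brown, red, red, red

1200 Ω = 12 × 10^2.
1 → brown
2 → red
Multiplier 10^2 → red.
±2% tolerance → red.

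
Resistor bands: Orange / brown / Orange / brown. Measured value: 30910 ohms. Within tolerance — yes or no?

Orange → 3 (first significant figure)
Brown → 1 (second significant figure)
Orange → ×10^3 multiplier
Brown → ±1% tolerance
31 × 1000 = 31000 Ω
Allowed range: 30690 Ω to 31310 Ω.
30910 ohms lies inside that range.

yes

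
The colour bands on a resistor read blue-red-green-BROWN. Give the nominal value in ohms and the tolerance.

6200000 Ω ±1%

Blue → 6 (first significant figure)
Red → 2 (second significant figure)
Green → ×10^5 multiplier
Brown → ±1% tolerance
62 × 100000 = 6200000 Ω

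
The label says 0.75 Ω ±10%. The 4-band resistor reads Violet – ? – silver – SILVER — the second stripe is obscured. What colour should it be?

0.75 Ω = 75 × 10^-2.
The second band gives digit 5 of the significand, and 5 is green.

green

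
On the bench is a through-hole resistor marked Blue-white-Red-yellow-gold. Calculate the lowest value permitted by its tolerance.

Blue → 6 (first significant figure)
White → 9 (second significant figure)
Red → 2 (third significant figure)
Yellow → ×10^4 multiplier
Gold → ±5% tolerance
692 × 10000 = 6920000 Ω
Lowest = 6920000 × (1 − 5/100) = 6574000 Ω.

6574000 Ω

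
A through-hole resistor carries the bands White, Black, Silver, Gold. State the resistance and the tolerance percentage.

White → 9 (first significant figure)
Black → 0 (second significant figure)
Silver → ×0.01 multiplier
Gold → ±5% tolerance
90 × 0.01 = 0.9 Ω

0.9 Ω ±5%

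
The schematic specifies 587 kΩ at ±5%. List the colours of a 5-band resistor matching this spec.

green, grey, violet, orange, gold

587000 Ω = 587 × 10^3.
5 → green
8 → grey
7 → violet
Multiplier 10^3 → orange.
±5% tolerance → gold.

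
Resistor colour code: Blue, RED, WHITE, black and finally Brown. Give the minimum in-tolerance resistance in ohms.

Blue → 6 (first significant figure)
Red → 2 (second significant figure)
White → 9 (third significant figure)
Black → ×1 multiplier
Brown → ±1% tolerance
629 × 1 = 629 Ω
Minimum = 629 × (1 − 1/100) = 622.71 Ω.

622.71 Ω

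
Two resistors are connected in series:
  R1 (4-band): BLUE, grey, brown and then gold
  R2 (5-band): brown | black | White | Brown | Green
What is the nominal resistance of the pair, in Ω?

1770 Ω

R1: blue, grey → 68; brown ×10 → 680 Ω.
R2: brown, black, white → 109; brown ×10 → 1090 Ω.
Series: 680 + 1090 = 1770 Ω.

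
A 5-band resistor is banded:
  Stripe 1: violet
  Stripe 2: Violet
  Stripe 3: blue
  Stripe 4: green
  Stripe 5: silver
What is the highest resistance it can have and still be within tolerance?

85360000 Ω

Violet → 7 (first significant figure)
Violet → 7 (second significant figure)
Blue → 6 (third significant figure)
Green → ×10^5 multiplier
Silver → ±10% tolerance
776 × 100000 = 77600000 Ω
Highest = 77600000 × (1 + 10/100) = 85360000 Ω.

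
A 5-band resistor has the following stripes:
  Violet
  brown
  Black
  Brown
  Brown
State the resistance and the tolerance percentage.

Violet → 7 (first significant figure)
Brown → 1 (second significant figure)
Black → 0 (third significant figure)
Brown → ×10 multiplier
Brown → ±1% tolerance
710 × 10 = 7100 Ω

7100 Ω ±1%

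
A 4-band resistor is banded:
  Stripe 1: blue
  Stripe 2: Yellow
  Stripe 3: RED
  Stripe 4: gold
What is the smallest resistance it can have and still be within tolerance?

6080 Ω

Blue → 6 (first significant figure)
Yellow → 4 (second significant figure)
Red → ×10^2 multiplier
Gold → ±5% tolerance
64 × 100 = 6400 Ω
Smallest = 6400 × (1 − 5/100) = 6080 Ω.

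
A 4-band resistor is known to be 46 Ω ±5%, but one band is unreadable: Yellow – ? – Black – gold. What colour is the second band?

blue

46 Ω = 46 × 10^0.
The second band gives digit 6 of the significand, and 6 is blue.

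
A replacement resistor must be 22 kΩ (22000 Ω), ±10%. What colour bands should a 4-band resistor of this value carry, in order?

red, red, orange, silver

22000 Ω = 22 × 10^3.
2 → red
2 → red
Multiplier 10^3 → orange.
±10% tolerance → silver.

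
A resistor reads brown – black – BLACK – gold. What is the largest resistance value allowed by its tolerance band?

Brown → 1 (first significant figure)
Black → 0 (second significant figure)
Black → ×1 multiplier
Gold → ±5% tolerance
10 × 1 = 10 Ω
Largest = 10 × (1 + 5/100) = 10.5 Ω.

10.5 Ω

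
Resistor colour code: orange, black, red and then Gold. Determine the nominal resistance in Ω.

Orange → 3 (first significant figure)
Black → 0 (second significant figure)
Red → ×10^2 multiplier
30 × 100 = 3000 Ω

3000 Ω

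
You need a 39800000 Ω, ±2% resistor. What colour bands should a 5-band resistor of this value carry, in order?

39800000 Ω = 398 × 10^5.
3 → orange
9 → white
8 → grey
Multiplier 10^5 → green.
±2% tolerance → red.

orange, white, grey, green, red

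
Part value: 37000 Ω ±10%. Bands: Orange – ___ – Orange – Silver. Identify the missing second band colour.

37000 Ω = 37 × 10^3.
The second band gives digit 7 of the significand, and 7 is violet.

violet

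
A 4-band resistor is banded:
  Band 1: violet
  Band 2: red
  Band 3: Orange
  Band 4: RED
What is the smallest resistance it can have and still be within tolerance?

70560 Ω

Violet → 7 (first significant figure)
Red → 2 (second significant figure)
Orange → ×10^3 multiplier
Red → ±2% tolerance
72 × 1000 = 72000 Ω
Smallest = 72000 × (1 − 2/100) = 70560 Ω.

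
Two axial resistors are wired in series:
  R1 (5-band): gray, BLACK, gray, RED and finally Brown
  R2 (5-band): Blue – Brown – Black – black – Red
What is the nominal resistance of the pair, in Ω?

81410 Ω

R1: grey, black, grey → 808; red ×10^2 → 80800 Ω.
R2: blue, brown, black → 610; black ×1 → 610 Ω.
Series: 80800 + 610 = 81410 Ω.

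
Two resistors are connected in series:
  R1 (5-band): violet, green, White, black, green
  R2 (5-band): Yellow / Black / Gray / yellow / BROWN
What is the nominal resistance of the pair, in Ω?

R1: violet, green, white → 759; black ×1 → 759 Ω.
R2: yellow, black, grey → 408; yellow ×10^4 → 4080000 Ω.
Series: 759 + 4080000 = 4080759 Ω.

4080759 Ω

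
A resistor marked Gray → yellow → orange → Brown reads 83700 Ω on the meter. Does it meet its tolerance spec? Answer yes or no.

Grey → 8 (first significant figure)
Yellow → 4 (second significant figure)
Orange → ×10^3 multiplier
Brown → ±1% tolerance
84 × 1000 = 84000 Ω
Allowed range: 83160 Ω to 84840 Ω.
83700 Ω lies inside that range.

yes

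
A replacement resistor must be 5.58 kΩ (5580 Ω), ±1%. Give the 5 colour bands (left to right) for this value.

5580 Ω = 558 × 10^1.
5 → green
5 → green
8 → grey
Multiplier 10^1 → brown.
±1% tolerance → brown.

green, green, grey, brown, brown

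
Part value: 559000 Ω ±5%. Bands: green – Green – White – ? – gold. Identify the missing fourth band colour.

orange

559000 Ω = 559 × 10^3.
The fourth band is the multiplier, 10^3, which is orange.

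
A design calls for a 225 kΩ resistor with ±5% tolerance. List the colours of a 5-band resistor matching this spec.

225000 Ω = 225 × 10^3.
2 → red
2 → red
5 → green
Multiplier 10^3 → orange.
±5% tolerance → gold.

red, red, green, orange, gold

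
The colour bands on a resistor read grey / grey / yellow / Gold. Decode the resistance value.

Grey → 8 (first significant figure)
Grey → 8 (second significant figure)
Yellow → ×10^4 multiplier
88 × 10000 = 880000 Ω

880000 Ω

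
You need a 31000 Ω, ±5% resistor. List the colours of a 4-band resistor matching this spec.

31000 Ω = 31 × 10^3.
3 → orange
1 → brown
Multiplier 10^3 → orange.
±5% tolerance → gold.

orange, brown, orange, gold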